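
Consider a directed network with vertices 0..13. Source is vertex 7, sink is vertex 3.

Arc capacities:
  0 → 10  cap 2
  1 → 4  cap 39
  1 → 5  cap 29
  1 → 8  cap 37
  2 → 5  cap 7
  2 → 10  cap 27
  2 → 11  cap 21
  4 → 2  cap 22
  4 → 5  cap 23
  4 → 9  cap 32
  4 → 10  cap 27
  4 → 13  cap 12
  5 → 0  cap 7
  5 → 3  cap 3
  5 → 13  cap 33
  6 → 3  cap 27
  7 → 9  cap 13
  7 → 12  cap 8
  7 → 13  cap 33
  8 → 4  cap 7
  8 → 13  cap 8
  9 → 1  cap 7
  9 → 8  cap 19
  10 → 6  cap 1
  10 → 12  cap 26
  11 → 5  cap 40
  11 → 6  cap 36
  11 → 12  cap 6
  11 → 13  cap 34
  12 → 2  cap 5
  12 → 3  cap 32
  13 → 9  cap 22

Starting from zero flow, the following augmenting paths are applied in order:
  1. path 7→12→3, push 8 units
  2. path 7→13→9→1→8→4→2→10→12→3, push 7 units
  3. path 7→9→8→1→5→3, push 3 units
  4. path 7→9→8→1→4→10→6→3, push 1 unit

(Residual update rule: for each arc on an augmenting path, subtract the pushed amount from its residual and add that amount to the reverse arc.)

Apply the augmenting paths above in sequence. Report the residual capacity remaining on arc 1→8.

after path 1 (7→12→3, push 8): res(1,8)=37
after path 2 (7→13→9→1→8→4→2→10→12→3, push 7): res(1,8)=30
after path 3 (7→9→8→1→5→3, push 3): res(1,8)=33
after path 4 (7→9→8→1→4→10→6→3, push 1): res(1,8)=34

Residual capacity of (1,8): 34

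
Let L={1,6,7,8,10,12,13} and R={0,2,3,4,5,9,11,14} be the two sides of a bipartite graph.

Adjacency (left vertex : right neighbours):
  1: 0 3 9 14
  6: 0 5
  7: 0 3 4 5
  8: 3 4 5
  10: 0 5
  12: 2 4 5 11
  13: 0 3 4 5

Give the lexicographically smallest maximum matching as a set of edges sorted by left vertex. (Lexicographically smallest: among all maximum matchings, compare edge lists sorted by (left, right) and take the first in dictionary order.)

|M| = 6 (so the lex-smallest maximum matching has 6 edges)
process left vertices in ascending order; for each, take the smallest-labelled available neighbour that still permits 6 edges overall, or leave it unmatched if none does
lex-smallest matching: {1-9, 6-0, 7-3, 8-4, 10-5, 12-2}

Lex-smallest maximum matching: {(1,9), (6,0), (7,3), (8,4), (10,5), (12,2)}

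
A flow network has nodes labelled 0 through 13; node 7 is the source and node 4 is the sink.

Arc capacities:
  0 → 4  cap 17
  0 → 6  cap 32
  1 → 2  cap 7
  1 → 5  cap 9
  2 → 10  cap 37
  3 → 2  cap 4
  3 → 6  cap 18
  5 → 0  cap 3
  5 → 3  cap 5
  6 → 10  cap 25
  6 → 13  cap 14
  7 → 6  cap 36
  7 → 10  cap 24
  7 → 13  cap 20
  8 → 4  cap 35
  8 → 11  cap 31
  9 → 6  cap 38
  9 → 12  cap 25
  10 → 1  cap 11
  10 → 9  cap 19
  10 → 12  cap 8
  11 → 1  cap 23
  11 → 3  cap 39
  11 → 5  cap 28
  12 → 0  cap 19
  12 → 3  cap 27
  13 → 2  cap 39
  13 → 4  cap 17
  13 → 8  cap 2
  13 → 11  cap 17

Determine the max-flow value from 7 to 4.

augment #1: 7→13→4 bottleneck 17, total now 17
augment #2: 7→13→8→4 bottleneck 2, total now 19
augment #3: 7→10→12→0→4 bottleneck 8, total now 27
augment #4: 7→10→1→5→0→4 bottleneck 3, total now 30
augment #5: 7→10→9→12→0→4 bottleneck 6, total now 36

Maximum flow value: 36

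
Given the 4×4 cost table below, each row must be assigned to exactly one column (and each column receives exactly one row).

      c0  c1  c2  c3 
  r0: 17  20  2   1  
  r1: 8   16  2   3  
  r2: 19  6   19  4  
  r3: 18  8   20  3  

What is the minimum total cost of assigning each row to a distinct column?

optimal assignment: row0→col2 (cost 2), row1→col0 (cost 8), row2→col1 (cost 6), row3→col3 (cost 3)
total = 2 + 8 + 6 + 3 = 19

Minimum assignment cost: 19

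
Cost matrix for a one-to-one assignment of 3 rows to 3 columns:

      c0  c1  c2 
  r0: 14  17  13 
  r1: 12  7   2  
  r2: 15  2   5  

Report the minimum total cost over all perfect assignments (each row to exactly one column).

optimal assignment: row0→col0 (cost 14), row1→col2 (cost 2), row2→col1 (cost 2)
total = 14 + 2 + 2 = 18

Minimum assignment cost: 18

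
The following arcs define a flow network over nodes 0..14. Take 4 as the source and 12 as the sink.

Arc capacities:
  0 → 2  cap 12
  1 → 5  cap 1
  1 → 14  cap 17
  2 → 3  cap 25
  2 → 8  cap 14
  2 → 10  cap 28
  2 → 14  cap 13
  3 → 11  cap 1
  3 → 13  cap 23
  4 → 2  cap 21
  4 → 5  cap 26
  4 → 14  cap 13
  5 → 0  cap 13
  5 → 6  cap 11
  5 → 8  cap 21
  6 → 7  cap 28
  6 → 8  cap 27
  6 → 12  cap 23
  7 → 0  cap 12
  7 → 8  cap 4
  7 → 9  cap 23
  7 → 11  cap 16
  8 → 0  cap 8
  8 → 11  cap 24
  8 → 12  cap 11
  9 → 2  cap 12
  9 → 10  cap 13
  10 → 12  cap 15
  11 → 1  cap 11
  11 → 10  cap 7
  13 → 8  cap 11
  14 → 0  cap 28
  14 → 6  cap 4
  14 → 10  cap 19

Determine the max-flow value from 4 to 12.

Maximum flow value: 41

augment #1: 4→2→8→12 bottleneck 11, total now 11
augment #2: 4→2→10→12 bottleneck 10, total now 21
augment #3: 4→5→6→12 bottleneck 11, total now 32
augment #4: 4→14→6→12 bottleneck 4, total now 36
augment #5: 4→14→10→12 bottleneck 5, total now 41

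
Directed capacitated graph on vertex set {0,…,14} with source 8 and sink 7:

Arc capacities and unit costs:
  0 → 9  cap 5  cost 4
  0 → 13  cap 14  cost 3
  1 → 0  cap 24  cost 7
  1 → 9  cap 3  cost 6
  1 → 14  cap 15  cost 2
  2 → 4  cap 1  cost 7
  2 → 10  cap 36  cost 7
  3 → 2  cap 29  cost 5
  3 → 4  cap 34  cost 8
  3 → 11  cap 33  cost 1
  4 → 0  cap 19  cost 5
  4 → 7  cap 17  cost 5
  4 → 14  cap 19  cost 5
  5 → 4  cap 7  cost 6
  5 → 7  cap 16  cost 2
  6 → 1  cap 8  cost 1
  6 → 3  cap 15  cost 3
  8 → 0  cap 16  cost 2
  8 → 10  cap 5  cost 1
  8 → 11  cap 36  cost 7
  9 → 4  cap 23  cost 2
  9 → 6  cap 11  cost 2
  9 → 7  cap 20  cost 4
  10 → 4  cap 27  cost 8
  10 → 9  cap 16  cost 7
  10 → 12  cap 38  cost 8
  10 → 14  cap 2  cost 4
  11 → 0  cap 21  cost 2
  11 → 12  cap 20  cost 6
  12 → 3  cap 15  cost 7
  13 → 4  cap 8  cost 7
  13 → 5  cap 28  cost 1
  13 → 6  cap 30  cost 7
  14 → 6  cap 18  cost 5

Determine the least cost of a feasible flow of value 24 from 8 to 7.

shortest-cost path #1: 8→0→13→5→7 push 14 @ unit cost 8 (adds 112)
shortest-cost path #2: 8→0→9→7 push 2 @ unit cost 10 (adds 20)
shortest-cost path #3: 8→10→9→7 push 5 @ unit cost 12 (adds 60)
shortest-cost path #4: 8→11→0→9→7 push 3 @ unit cost 17 (adds 51)
total cost = 243

Minimum cost for 24 units: 243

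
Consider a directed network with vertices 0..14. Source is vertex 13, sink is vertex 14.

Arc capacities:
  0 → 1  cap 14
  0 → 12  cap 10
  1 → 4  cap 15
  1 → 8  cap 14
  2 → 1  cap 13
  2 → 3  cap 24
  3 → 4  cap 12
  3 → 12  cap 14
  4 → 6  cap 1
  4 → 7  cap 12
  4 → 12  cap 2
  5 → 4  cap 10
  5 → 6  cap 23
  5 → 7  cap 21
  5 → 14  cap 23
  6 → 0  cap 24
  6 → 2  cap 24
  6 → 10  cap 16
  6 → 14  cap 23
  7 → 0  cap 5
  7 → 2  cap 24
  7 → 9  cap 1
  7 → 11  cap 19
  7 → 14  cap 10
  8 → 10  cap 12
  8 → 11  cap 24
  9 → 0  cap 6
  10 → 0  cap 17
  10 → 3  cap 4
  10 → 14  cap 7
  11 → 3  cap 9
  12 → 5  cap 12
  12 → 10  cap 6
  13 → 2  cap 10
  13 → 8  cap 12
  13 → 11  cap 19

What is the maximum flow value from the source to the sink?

Maximum flow value: 30

augment #1: 13→8→10→14 bottleneck 7, total now 7
augment #2: 13→2→1→4→6→14 bottleneck 1, total now 8
augment #3: 13→2→1→4→7→14 bottleneck 9, total now 17
augment #4: 13→11→3→4→7→14 bottleneck 1, total now 18
augment #5: 13→11→3→12→5→14 bottleneck 8, total now 26
augment #6: 13→8→10→0→12→5→14 bottleneck 4, total now 30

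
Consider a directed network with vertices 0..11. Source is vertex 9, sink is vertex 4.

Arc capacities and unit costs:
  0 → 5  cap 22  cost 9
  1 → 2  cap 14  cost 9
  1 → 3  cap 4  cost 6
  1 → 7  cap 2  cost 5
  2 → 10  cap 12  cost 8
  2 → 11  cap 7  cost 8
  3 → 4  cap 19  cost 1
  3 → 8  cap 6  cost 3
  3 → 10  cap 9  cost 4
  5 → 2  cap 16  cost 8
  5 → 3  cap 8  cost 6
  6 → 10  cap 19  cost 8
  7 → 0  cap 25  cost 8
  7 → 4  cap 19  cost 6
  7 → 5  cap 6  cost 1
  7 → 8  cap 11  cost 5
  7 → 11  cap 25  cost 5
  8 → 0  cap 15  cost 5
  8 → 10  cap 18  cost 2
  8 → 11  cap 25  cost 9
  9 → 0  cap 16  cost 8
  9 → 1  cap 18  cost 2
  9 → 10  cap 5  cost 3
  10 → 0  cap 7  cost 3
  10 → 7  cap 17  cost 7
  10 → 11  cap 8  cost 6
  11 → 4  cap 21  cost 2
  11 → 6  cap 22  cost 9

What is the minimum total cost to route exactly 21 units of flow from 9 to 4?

shortest-cost path #1: 9→1→3→4 push 4 @ unit cost 9 (adds 36)
shortest-cost path #2: 9→10→11→4 push 5 @ unit cost 11 (adds 55)
shortest-cost path #3: 9→1→7→4 push 2 @ unit cost 13 (adds 26)
shortest-cost path #4: 9→1→2→11→4 push 7 @ unit cost 21 (adds 147)
shortest-cost path #5: 9→0→5→3→4 push 3 @ unit cost 24 (adds 72)
total cost = 336

Minimum cost for 21 units: 336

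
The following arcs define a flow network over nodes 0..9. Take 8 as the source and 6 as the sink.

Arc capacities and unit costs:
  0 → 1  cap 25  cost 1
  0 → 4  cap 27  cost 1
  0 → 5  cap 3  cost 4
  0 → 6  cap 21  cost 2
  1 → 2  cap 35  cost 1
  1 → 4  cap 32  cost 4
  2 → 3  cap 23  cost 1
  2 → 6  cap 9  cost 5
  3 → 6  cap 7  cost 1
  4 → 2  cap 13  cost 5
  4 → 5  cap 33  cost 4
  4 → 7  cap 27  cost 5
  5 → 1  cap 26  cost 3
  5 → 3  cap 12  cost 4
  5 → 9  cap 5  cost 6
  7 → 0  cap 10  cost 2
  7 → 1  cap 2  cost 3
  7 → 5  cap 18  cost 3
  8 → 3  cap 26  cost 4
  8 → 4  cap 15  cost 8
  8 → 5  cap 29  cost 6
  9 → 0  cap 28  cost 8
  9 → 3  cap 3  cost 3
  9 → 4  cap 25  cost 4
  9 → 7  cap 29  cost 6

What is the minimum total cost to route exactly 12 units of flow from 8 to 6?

shortest-cost path #1: 8→3→6 push 7 @ unit cost 5 (adds 35)
shortest-cost path #2: 8→5→1→2→6 push 5 @ unit cost 15 (adds 75)
total cost = 110

Minimum cost for 12 units: 110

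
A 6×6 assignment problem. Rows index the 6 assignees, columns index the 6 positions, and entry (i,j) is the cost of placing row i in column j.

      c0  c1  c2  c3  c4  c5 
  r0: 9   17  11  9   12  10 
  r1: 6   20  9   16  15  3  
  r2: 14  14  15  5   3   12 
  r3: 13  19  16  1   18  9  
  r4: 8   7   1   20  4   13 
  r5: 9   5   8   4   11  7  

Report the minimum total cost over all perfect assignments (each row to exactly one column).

Minimum assignment cost: 22

optimal assignment: row0→col0 (cost 9), row1→col5 (cost 3), row2→col4 (cost 3), row3→col3 (cost 1), row4→col2 (cost 1), row5→col1 (cost 5)
total = 9 + 3 + 3 + 1 + 1 + 5 = 22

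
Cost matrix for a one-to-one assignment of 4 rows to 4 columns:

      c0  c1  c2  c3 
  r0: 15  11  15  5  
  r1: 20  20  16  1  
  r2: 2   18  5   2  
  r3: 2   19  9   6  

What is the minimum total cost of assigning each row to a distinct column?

Minimum assignment cost: 19

optimal assignment: row0→col1 (cost 11), row1→col3 (cost 1), row2→col2 (cost 5), row3→col0 (cost 2)
total = 11 + 1 + 5 + 2 = 19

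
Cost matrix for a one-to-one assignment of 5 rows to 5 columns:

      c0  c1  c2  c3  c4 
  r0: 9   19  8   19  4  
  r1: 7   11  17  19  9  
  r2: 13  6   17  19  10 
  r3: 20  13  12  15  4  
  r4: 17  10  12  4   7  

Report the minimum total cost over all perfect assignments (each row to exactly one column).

optimal assignment: row0→col2 (cost 8), row1→col0 (cost 7), row2→col1 (cost 6), row3→col4 (cost 4), row4→col3 (cost 4)
total = 8 + 7 + 6 + 4 + 4 = 29

Minimum assignment cost: 29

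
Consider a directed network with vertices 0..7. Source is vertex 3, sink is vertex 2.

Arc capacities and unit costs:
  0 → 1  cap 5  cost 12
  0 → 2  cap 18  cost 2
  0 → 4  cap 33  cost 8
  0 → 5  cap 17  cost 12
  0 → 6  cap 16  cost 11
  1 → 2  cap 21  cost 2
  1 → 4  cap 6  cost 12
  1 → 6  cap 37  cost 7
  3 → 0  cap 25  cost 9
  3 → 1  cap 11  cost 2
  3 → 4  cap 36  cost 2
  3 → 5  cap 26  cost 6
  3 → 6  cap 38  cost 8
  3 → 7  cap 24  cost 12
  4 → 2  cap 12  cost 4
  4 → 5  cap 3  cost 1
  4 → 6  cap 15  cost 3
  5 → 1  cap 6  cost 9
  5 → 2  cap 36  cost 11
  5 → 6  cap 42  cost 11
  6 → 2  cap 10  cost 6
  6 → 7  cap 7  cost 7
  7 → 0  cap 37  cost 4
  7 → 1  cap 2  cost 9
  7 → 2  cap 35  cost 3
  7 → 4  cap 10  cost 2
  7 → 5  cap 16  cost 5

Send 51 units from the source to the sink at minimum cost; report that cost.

Minimum cost for 51 units: 424

shortest-cost path #1: 3→1→2 push 11 @ unit cost 4 (adds 44)
shortest-cost path #2: 3→4→2 push 12 @ unit cost 6 (adds 72)
shortest-cost path #3: 3→4→6→2 push 10 @ unit cost 11 (adds 110)
shortest-cost path #4: 3→0→2 push 18 @ unit cost 11 (adds 198)
total cost = 424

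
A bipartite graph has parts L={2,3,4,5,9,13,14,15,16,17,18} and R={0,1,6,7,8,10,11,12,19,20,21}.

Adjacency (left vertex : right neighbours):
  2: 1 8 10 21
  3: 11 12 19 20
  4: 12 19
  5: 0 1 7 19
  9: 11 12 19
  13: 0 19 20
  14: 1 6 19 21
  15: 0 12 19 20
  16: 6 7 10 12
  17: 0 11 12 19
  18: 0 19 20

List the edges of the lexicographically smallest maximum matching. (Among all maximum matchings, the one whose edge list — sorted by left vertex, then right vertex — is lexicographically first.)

|M| = 9 (so the lex-smallest maximum matching has 9 edges)
process left vertices in ascending order; for each, take the smallest-labelled available neighbour that still permits 9 edges overall, or leave it unmatched if none does
lex-smallest matching: {2-1, 3-11, 4-12, 5-7, 9-19, 13-0, 14-6, 15-20, 16-10}

Lex-smallest maximum matching: {(2,1), (3,11), (4,12), (5,7), (9,19), (13,0), (14,6), (15,20), (16,10)}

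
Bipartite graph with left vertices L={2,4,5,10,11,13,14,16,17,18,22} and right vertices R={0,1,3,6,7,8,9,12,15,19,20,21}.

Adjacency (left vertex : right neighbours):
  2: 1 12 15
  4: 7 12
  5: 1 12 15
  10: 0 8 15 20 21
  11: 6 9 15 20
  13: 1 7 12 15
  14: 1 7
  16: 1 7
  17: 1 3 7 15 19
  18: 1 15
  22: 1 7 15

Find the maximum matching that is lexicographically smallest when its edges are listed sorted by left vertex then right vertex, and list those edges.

|M| = 7 (so the lex-smallest maximum matching has 7 edges)
process left vertices in ascending order; for each, take the smallest-labelled available neighbour that still permits 7 edges overall, or leave it unmatched if none does
lex-smallest matching: {2-1, 4-7, 5-12, 10-0, 11-6, 13-15, 17-3}

Lex-smallest maximum matching: {(2,1), (4,7), (5,12), (10,0), (11,6), (13,15), (17,3)}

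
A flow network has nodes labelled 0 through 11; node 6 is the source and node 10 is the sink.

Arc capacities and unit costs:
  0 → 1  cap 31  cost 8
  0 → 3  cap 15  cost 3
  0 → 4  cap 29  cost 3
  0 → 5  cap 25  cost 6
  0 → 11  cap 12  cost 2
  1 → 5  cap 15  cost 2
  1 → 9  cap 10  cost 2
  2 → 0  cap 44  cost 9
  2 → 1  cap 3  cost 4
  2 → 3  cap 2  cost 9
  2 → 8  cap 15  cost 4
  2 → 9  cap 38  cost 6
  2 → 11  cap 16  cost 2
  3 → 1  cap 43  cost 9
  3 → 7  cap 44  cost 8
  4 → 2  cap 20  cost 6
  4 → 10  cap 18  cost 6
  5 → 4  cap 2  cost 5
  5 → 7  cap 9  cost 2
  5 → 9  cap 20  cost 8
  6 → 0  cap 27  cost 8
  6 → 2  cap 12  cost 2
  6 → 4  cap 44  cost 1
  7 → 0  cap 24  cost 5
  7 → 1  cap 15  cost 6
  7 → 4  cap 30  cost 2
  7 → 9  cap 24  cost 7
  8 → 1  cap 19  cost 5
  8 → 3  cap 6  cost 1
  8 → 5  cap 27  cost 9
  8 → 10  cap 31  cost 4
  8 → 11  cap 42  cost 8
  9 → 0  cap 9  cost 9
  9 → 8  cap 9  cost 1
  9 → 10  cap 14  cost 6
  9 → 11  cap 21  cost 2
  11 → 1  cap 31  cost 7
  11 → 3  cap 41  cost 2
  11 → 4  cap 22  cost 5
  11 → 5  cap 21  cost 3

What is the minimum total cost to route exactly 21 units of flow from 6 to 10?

Minimum cost for 21 units: 156

shortest-cost path #1: 6→4→10 push 18 @ unit cost 7 (adds 126)
shortest-cost path #2: 6→2→8→10 push 3 @ unit cost 10 (adds 30)
total cost = 156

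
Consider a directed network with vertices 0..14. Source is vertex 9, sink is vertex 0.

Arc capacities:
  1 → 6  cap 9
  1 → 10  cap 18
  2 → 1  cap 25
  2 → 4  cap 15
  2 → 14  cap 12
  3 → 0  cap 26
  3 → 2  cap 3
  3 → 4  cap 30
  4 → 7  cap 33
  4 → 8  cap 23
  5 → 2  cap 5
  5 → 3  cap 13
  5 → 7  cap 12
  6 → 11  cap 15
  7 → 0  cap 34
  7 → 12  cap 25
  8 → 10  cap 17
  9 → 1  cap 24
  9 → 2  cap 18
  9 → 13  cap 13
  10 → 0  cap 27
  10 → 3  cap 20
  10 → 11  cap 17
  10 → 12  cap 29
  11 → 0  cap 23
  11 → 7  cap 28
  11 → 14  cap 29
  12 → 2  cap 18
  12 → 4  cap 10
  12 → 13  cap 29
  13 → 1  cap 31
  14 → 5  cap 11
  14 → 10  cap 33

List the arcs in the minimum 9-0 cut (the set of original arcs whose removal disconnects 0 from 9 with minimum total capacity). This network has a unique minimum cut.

augment #1: 9→1→10→0 push 18
augment #2: 9→1→6→11→0 push 6
augment #3: 9→2→4→7→0 push 15
augment #4: 9→2→14→10→0 push 3
augment #5: 9→13→1→6→11→0 push 3
max flow = 45; residual-reachable set from 9 gives S-side
cut edges (S→T): {(1,6), (1,10), (9,2)} total cap 45

Min-cut arcs: {(1,6), (1,10), (9,2)} (total capacity 45)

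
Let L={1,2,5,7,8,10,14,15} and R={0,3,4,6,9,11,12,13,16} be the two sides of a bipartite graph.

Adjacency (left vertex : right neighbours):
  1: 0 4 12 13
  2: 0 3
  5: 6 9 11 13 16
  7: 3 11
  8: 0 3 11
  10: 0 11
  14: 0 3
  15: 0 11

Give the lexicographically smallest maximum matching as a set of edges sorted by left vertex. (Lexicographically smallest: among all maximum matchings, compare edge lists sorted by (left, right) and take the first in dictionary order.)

|M| = 5 (so the lex-smallest maximum matching has 5 edges)
process left vertices in ascending order; for each, take the smallest-labelled available neighbour that still permits 5 edges overall, or leave it unmatched if none does
lex-smallest matching: {1-4, 2-0, 5-6, 7-3, 8-11}

Lex-smallest maximum matching: {(1,4), (2,0), (5,6), (7,3), (8,11)}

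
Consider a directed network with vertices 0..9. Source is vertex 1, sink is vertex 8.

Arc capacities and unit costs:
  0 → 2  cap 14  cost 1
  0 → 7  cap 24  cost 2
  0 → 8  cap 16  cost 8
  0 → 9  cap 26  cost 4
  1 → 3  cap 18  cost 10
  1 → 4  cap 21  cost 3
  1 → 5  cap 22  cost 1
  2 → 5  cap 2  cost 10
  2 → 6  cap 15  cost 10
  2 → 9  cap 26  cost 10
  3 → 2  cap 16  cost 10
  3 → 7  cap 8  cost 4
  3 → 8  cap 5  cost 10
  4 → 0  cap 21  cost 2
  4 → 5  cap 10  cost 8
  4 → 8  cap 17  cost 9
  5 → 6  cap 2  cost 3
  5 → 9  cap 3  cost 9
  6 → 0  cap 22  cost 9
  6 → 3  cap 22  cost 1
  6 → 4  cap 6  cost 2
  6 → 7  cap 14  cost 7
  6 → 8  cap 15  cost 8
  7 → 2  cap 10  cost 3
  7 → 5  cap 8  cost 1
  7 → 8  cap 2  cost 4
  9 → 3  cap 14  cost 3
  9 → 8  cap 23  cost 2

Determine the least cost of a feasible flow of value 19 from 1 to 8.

shortest-cost path #1: 1→4→0→7→8 push 2 @ unit cost 11 (adds 22)
shortest-cost path #2: 1→4→0→9→8 push 17 @ unit cost 11 (adds 187)
total cost = 209

Minimum cost for 19 units: 209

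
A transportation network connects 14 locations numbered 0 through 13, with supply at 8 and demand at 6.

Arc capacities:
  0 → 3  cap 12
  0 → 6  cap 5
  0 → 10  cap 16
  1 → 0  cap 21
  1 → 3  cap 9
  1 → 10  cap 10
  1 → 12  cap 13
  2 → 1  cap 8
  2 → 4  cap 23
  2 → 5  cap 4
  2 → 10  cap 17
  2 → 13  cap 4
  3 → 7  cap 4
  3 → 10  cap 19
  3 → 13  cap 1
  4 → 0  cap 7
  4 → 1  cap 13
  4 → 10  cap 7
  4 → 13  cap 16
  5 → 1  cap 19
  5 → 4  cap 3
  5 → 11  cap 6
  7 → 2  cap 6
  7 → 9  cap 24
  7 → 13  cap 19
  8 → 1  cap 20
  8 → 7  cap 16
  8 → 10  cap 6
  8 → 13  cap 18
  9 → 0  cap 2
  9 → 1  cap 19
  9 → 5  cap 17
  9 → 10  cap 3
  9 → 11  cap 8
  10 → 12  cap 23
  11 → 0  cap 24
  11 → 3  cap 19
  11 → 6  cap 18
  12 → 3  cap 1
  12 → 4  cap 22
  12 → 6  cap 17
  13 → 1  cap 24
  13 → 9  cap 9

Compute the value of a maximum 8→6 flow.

augment #1: 8→1→0→6 bottleneck 5, total now 5
augment #2: 8→1→12→6 bottleneck 13, total now 18
augment #3: 8→10→12→6 bottleneck 4, total now 22
augment #4: 8→7→9→11→6 bottleneck 8, total now 30
augment #5: 8→7→2→5→11→6 bottleneck 4, total now 34
augment #6: 8→7→9→5→11→6 bottleneck 2, total now 36

Maximum flow value: 36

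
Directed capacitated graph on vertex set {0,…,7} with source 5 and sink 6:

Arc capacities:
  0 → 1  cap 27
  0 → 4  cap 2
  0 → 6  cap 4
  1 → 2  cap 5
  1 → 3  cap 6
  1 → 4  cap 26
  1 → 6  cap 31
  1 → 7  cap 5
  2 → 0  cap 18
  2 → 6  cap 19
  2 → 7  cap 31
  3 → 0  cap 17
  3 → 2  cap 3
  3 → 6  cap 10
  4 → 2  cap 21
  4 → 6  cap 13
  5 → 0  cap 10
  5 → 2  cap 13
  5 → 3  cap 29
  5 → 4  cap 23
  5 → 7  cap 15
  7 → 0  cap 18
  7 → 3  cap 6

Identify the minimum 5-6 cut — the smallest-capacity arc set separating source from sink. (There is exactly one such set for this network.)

augment #1: 5→0→6 push 4
augment #2: 5→2→6 push 13
augment #3: 5→3→6 push 10
augment #4: 5→4→6 push 13
augment #5: 5→0→1→6 push 6
augment #6: 5→3→2→6 push 3
augment #7: 5→4→2→6 push 3
augment #8: 5→3→0→1→6 push 16
augment #9: 5→7→0→1→6 push 5
max flow = 73; residual-reachable set from 5 gives S-side
cut edges (S→T): {(0,1), (0,6), (2,6), (3,6), (4,6)} total cap 73

Min-cut arcs: {(0,1), (0,6), (2,6), (3,6), (4,6)} (total capacity 73)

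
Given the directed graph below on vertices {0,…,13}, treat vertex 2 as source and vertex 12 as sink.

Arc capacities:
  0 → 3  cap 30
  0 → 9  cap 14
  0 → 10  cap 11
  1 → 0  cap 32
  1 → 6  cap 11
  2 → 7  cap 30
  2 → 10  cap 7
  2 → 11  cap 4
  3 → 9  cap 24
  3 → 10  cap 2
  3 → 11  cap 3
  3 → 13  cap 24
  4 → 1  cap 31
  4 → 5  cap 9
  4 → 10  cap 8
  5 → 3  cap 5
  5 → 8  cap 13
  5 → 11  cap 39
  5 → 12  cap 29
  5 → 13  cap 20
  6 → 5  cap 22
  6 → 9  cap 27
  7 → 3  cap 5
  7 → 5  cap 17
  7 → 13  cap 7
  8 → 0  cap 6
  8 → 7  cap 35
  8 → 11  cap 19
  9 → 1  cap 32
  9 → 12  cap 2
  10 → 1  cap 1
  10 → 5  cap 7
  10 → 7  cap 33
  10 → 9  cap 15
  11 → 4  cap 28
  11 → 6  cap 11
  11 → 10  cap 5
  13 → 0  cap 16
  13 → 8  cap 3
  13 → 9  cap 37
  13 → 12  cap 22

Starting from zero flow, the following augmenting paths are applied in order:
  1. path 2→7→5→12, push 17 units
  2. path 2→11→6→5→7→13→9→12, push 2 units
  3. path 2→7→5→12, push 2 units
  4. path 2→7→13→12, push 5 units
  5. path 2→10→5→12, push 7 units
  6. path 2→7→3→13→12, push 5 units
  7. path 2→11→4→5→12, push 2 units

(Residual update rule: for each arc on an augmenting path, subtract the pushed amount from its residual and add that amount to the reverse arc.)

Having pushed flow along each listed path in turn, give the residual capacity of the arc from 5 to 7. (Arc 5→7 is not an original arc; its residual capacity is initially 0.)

Residual capacity of (5,7): 17

after path 1 (2→7→5→12, push 17): res(5,7)=17
after path 2 (2→11→6→5→7→13→9→12, push 2): res(5,7)=15
after path 3 (2→7→5→12, push 2): res(5,7)=17
after path 4 (2→7→13→12, push 5): res(5,7)=17
after path 5 (2→10→5→12, push 7): res(5,7)=17
after path 6 (2→7→3→13→12, push 5): res(5,7)=17
after path 7 (2→11→4→5→12, push 2): res(5,7)=17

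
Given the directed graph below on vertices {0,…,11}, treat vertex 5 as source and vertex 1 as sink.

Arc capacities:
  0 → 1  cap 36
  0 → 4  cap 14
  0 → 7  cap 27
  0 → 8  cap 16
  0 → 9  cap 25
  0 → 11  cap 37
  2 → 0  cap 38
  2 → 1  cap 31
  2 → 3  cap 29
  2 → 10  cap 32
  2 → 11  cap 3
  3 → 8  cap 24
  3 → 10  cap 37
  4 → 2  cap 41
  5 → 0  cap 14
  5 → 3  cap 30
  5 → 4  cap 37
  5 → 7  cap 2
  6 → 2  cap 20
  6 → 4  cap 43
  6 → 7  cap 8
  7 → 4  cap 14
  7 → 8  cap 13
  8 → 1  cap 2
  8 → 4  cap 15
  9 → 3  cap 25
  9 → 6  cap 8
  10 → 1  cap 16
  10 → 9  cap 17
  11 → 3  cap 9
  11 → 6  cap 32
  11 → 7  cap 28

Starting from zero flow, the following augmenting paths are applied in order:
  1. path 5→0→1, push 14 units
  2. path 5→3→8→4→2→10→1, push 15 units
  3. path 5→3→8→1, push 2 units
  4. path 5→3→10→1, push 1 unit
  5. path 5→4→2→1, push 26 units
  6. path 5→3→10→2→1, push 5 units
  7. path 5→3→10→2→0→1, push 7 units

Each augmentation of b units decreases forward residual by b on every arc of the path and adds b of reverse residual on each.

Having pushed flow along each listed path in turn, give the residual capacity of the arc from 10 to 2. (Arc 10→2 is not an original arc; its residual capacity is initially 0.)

Residual capacity of (10,2): 3

after path 1 (5→0→1, push 14): res(10,2)=0
after path 2 (5→3→8→4→2→10→1, push 15): res(10,2)=15
after path 3 (5→3→8→1, push 2): res(10,2)=15
after path 4 (5→3→10→1, push 1): res(10,2)=15
after path 5 (5→4→2→1, push 26): res(10,2)=15
after path 6 (5→3→10→2→1, push 5): res(10,2)=10
after path 7 (5→3→10→2→0→1, push 7): res(10,2)=3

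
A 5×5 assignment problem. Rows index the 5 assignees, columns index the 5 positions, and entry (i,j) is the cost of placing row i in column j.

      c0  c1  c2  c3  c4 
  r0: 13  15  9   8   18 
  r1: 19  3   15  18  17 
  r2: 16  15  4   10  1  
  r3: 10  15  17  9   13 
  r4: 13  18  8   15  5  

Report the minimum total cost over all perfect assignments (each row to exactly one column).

Minimum assignment cost: 30

one of 2 optimal assignments: row0→col3 (cost 8), row1→col1 (cost 3), row2→col2 (cost 4), row3→col0 (cost 10), row4→col4 (cost 5)
total = 8 + 3 + 4 + 10 + 5 = 30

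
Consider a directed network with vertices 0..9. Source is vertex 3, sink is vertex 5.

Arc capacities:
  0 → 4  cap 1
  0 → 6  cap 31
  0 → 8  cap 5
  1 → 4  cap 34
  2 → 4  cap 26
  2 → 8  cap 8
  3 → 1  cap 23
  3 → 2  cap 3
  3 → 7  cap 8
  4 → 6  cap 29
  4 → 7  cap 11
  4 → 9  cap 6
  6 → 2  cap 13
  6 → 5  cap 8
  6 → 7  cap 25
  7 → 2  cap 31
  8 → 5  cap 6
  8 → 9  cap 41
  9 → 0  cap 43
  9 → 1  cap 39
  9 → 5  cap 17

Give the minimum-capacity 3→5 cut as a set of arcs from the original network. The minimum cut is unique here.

Min-cut arcs: {(2,8), (4,9), (6,5)} (total capacity 22)

augment #1: 3→2→8→5 push 3
augment #2: 3→1→4→6→5 push 8
augment #3: 3→1→4→9→5 push 6
augment #4: 3→7→2→8→5 push 3
augment #5: 3→7→2→8→9→5 push 2
max flow = 22; residual-reachable set from 3 gives S-side
cut edges (S→T): {(2,8), (4,9), (6,5)} total cap 22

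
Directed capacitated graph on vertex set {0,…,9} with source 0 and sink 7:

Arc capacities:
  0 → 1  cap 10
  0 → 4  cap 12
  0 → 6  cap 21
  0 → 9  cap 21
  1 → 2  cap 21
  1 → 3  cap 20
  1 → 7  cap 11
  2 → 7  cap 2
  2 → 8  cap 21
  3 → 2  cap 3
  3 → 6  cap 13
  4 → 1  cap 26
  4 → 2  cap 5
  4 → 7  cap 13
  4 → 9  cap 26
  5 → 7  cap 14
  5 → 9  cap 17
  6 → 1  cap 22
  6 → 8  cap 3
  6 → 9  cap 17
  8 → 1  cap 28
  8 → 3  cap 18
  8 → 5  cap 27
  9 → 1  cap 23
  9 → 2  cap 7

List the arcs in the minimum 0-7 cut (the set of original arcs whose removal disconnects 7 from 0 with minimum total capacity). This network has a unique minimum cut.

augment #1: 0→1→7 push 10
augment #2: 0→4→7 push 12
augment #3: 0→6→1→7 push 1
augment #4: 0→9→2→7 push 2
augment #5: 0→6→8→5→7 push 3
augment #6: 0→9→2→8→5→7 push 5
augment #7: 0→6→1→2→8→5→7 push 6
max flow = 39; residual-reachable set from 0 gives S-side
cut edges (S→T): {(0,4), (1,7), (2,7), (5,7)} total cap 39

Min-cut arcs: {(0,4), (1,7), (2,7), (5,7)} (total capacity 39)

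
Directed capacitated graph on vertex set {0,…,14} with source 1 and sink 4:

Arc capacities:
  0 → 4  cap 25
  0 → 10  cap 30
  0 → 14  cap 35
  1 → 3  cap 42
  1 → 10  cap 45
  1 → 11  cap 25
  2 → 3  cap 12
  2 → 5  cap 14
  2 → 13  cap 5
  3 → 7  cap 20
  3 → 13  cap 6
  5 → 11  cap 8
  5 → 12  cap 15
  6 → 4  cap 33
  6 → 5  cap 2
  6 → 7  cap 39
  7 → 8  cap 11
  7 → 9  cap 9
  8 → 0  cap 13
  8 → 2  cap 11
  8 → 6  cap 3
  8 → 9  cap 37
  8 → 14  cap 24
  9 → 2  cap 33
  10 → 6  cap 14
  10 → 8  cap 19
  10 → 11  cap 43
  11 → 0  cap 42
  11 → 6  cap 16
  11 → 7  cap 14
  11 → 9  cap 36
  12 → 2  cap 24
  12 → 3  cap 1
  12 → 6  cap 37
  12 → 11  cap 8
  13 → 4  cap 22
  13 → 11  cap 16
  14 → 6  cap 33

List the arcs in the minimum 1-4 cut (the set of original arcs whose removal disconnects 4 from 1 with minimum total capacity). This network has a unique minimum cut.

augment #1: 1→3→13→4 push 6
augment #2: 1→10→6→4 push 14
augment #3: 1→11→0→4 push 25
augment #4: 1→10→8→6→4 push 3
augment #5: 1→10→11→6→4 push 16
augment #6: 1→10→8→2→13→4 push 5
max flow = 69; residual-reachable set from 1 gives S-side
cut edges (S→T): {(0,4), (2,13), (3,13), (6,4)} total cap 69

Min-cut arcs: {(0,4), (2,13), (3,13), (6,4)} (total capacity 69)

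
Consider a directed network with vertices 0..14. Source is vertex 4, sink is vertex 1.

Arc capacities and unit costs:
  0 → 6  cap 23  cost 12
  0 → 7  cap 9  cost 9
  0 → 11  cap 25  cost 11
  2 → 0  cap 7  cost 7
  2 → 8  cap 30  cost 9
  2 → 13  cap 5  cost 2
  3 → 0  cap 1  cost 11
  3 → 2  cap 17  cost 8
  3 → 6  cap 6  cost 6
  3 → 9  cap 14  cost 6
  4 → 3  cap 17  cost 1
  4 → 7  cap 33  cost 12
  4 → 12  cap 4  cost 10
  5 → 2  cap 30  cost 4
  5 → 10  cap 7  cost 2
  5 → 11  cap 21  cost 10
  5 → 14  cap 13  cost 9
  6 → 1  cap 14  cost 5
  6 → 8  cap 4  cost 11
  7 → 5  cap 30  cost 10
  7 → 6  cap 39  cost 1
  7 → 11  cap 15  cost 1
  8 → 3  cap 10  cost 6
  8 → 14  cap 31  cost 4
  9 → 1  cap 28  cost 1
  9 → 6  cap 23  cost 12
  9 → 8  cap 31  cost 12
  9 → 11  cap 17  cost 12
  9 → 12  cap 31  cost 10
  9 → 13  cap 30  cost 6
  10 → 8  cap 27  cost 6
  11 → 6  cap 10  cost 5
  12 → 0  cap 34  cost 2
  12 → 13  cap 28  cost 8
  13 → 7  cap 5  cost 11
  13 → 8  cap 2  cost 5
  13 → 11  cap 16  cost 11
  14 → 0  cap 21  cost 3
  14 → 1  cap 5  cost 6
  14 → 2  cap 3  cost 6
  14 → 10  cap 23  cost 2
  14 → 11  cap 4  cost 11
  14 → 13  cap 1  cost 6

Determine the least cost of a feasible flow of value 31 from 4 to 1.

shortest-cost path #1: 4→3→9→1 push 14 @ unit cost 8 (adds 112)
shortest-cost path #2: 4→3→6→1 push 3 @ unit cost 12 (adds 36)
shortest-cost path #3: 4→7→6→1 push 11 @ unit cost 18 (adds 198)
shortest-cost path #4: 4→7→6→3→2→13→8→14→1 push 2 @ unit cost 32 (adds 64)
shortest-cost path #5: 4→7→6→8→14→1 push 1 @ unit cost 34 (adds 34)
total cost = 444

Minimum cost for 31 units: 444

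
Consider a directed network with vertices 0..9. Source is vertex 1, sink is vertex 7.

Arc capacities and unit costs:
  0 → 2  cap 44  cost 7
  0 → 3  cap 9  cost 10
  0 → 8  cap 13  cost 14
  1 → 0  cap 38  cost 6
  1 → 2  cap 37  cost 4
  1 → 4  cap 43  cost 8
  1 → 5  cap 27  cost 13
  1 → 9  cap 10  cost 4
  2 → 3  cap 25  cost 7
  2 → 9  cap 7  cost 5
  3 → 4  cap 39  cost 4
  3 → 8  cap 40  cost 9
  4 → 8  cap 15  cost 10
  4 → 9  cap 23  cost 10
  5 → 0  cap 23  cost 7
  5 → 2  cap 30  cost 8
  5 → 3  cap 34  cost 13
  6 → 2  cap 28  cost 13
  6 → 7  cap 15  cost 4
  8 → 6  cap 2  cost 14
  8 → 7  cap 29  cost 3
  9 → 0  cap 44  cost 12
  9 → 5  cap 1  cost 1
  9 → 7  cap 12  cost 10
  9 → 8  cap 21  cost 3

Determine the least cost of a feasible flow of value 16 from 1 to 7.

shortest-cost path #1: 1→9→8→7 push 10 @ unit cost 10 (adds 100)
shortest-cost path #2: 1→2→9→8→7 push 6 @ unit cost 15 (adds 90)
total cost = 190

Minimum cost for 16 units: 190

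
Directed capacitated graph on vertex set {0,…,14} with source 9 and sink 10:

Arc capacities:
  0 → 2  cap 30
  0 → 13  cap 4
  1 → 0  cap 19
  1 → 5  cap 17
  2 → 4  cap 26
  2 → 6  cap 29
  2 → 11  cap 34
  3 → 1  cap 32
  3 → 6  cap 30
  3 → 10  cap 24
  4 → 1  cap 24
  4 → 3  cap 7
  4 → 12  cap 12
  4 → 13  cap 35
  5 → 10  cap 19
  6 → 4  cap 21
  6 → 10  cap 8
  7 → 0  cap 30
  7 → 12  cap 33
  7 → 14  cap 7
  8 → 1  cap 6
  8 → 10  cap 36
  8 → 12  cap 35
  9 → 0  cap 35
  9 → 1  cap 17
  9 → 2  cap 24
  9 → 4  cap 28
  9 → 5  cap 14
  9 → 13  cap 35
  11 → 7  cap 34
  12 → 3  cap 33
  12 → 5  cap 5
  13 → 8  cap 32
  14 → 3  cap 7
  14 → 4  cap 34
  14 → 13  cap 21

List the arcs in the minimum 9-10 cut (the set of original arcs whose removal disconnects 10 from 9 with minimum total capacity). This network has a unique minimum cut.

Min-cut arcs: {(3,10), (5,10), (6,10), (13,8)} (total capacity 83)

augment #1: 9→5→10 push 14
augment #2: 9→1→5→10 push 5
augment #3: 9→2→6→10 push 8
augment #4: 9→4→3→10 push 7
augment #5: 9→13→8→10 push 32
augment #6: 9→4→12→3→10 push 12
augment #7: 9→2→11→7→12→3→10 push 5
max flow = 83; residual-reachable set from 9 gives S-side
cut edges (S→T): {(3,10), (5,10), (6,10), (13,8)} total cap 83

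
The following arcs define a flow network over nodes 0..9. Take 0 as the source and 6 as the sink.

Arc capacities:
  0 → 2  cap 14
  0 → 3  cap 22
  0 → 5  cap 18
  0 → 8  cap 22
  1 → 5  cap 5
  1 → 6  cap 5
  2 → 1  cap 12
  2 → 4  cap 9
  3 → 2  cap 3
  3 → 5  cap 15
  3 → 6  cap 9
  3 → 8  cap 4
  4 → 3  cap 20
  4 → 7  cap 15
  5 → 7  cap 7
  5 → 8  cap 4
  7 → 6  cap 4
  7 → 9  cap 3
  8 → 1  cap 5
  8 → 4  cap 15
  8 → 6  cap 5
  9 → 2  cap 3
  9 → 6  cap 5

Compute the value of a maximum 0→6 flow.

Maximum flow value: 26

augment #1: 0→3→6 bottleneck 9, total now 9
augment #2: 0→8→6 bottleneck 5, total now 14
augment #3: 0→2→1→6 bottleneck 5, total now 19
augment #4: 0→5→7→6 bottleneck 4, total now 23
augment #5: 0→5→7→9→6 bottleneck 3, total now 26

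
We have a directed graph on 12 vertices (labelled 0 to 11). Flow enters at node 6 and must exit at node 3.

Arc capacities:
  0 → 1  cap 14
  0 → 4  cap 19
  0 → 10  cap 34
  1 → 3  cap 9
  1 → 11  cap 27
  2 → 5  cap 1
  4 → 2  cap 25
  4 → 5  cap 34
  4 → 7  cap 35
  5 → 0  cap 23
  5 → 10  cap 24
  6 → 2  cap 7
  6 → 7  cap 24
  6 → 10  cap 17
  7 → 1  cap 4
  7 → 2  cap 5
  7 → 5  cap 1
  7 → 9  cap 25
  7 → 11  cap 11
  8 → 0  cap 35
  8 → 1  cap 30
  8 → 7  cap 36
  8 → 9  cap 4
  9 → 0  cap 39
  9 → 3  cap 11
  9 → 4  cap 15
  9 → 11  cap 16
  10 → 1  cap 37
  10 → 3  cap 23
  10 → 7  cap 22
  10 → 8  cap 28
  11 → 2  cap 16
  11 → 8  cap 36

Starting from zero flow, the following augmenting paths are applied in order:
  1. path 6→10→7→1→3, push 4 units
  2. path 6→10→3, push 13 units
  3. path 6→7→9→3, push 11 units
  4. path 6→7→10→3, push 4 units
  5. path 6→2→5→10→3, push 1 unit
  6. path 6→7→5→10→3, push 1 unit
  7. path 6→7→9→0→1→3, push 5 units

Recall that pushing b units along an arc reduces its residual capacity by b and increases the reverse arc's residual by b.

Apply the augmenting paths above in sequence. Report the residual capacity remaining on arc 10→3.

Residual capacity of (10,3): 4

after path 1 (6→10→7→1→3, push 4): res(10,3)=23
after path 2 (6→10→3, push 13): res(10,3)=10
after path 3 (6→7→9→3, push 11): res(10,3)=10
after path 4 (6→7→10→3, push 4): res(10,3)=6
after path 5 (6→2→5→10→3, push 1): res(10,3)=5
after path 6 (6→7→5→10→3, push 1): res(10,3)=4
after path 7 (6→7→9→0→1→3, push 5): res(10,3)=4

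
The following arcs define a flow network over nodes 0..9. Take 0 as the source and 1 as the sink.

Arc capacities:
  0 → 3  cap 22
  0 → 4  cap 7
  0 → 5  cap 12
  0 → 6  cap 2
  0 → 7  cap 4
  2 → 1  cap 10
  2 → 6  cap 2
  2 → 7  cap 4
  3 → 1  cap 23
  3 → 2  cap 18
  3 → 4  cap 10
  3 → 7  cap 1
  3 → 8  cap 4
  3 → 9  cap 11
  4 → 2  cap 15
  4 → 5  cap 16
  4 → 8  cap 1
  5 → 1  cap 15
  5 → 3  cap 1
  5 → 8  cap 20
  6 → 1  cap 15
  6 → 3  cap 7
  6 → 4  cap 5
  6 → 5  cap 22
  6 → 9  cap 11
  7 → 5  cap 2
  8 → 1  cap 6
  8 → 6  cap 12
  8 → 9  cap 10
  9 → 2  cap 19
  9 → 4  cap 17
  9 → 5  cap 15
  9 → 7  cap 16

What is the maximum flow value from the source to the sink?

augment #1: 0→3→1 bottleneck 22, total now 22
augment #2: 0→5→1 bottleneck 12, total now 34
augment #3: 0→6→1 bottleneck 2, total now 36
augment #4: 0→4→2→1 bottleneck 7, total now 43
augment #5: 0→7→5→1 bottleneck 2, total now 45

Maximum flow value: 45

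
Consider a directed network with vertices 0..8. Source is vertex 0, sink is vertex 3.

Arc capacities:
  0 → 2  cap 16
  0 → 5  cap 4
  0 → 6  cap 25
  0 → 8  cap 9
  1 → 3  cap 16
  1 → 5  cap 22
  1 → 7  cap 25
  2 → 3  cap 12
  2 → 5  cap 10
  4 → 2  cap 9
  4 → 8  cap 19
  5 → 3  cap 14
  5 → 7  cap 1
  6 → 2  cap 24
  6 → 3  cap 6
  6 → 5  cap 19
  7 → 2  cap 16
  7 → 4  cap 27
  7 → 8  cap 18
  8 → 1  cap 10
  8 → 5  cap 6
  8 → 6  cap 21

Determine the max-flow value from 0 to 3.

Maximum flow value: 42

augment #1: 0→2→3 bottleneck 12, total now 12
augment #2: 0→5→3 bottleneck 4, total now 16
augment #3: 0→6→3 bottleneck 6, total now 22
augment #4: 0→2→5→3 bottleneck 4, total now 26
augment #5: 0→6→5→3 bottleneck 6, total now 32
augment #6: 0→8→1→3 bottleneck 9, total now 41
augment #7: 0→6→5→7→8→1→3 bottleneck 1, total now 42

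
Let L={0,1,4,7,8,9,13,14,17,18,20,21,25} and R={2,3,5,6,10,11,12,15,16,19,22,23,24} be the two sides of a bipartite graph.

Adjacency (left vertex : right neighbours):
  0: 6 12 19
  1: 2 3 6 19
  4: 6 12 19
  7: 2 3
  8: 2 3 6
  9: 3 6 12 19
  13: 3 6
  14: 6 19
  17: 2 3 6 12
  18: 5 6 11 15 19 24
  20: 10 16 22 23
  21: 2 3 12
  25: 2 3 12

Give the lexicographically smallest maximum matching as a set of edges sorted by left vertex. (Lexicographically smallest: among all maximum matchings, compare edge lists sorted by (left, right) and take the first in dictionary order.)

Lex-smallest maximum matching: {(0,6), (1,2), (4,12), (7,3), (9,19), (18,5), (20,10)}

|M| = 7 (so the lex-smallest maximum matching has 7 edges)
process left vertices in ascending order; for each, take the smallest-labelled available neighbour that still permits 7 edges overall, or leave it unmatched if none does
lex-smallest matching: {0-6, 1-2, 4-12, 7-3, 9-19, 18-5, 20-10}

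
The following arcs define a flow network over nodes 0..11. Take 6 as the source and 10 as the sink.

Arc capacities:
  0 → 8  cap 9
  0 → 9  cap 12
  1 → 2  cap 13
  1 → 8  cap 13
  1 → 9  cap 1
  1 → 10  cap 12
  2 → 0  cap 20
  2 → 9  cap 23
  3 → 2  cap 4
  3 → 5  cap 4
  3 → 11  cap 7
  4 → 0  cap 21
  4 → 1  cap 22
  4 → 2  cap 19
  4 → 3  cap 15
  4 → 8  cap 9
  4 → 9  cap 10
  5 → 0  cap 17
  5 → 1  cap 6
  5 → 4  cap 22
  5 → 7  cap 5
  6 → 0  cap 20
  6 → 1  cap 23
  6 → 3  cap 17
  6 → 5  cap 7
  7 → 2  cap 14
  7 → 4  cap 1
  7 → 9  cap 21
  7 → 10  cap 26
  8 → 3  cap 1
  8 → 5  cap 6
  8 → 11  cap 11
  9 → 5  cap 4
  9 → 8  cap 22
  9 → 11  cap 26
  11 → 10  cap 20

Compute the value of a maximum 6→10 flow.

augment #1: 6→1→10 bottleneck 12, total now 12
augment #2: 6→3→11→10 bottleneck 7, total now 19
augment #3: 6→5→7→10 bottleneck 5, total now 24
augment #4: 6→0→8→11→10 bottleneck 9, total now 33
augment #5: 6→0→9→11→10 bottleneck 4, total now 37

Maximum flow value: 37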